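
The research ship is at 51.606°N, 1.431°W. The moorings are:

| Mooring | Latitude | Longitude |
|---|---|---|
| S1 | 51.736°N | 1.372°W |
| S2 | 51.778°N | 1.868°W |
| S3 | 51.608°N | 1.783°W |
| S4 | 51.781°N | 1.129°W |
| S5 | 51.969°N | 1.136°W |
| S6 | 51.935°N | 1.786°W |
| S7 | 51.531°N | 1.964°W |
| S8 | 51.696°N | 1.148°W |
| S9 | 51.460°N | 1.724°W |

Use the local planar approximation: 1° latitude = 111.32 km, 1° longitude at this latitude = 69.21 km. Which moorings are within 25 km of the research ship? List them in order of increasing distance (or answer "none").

Distances from 51.606°N, 1.431°W:
S1: 15.037 km
S2: 35.796 km
S3: 24.363 km
S4: 28.572 km
S5: 45.274 km
S6: 44.102 km
S7: 37.822 km
S8: 22.000 km
S9: 25.988 km
Threshold 25 km: S1 (15.037 km), S8 (22.000 km), S3 (24.363 km) are within range.

S1, S8, S3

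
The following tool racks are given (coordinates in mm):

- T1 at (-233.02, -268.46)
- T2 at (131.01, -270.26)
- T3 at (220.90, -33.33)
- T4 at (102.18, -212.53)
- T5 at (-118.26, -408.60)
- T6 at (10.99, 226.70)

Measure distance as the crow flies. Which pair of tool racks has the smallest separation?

T2 and T4

Pairwise distances:
T1–T2: 364.03 mm
T1–T3: 511.20 mm
T1–T4: 339.83 mm
T1–T5: 181.13 mm
T1–T6: 552.02 mm
T2–T3: 253.41 mm
T2–T4: 64.53 mm
T2–T5: 285.09 mm
T2–T6: 511.25 mm
T3–T4: 214.96 mm
T3–T5: 505.82 mm
T3–T6: 334.18 mm
T4–T5: 295.02 mm
T4–T6: 448.60 mm
T5–T6: 648.31 mm
Closest pair: T2–T4 at 64.53 mm.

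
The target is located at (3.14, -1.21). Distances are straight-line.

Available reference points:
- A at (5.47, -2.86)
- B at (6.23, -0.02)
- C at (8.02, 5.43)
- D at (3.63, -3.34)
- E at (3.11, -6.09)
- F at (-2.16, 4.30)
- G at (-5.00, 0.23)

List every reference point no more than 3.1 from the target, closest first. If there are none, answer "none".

D, A

Distances from (3.14, -1.21):
A: 2.86
B: 3.31
C: 8.24
D: 2.19
E: 4.88
F: 7.65
G: 8.27
Threshold 3.1: D (2.19), A (2.86) are within range.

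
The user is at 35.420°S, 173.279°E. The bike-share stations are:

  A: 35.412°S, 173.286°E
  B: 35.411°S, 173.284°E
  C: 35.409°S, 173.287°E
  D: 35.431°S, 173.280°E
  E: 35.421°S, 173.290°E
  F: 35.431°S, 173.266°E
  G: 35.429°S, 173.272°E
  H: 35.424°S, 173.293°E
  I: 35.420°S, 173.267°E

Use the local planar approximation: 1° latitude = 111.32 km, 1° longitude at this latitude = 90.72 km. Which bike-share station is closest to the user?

E

Distances from 35.420°S, 173.279°E:
A: √((0.008·111.32)² + (0.007·90.72)²) = √(0.79310 + 0.40328) = 1.094 km
B: √((0.009·111.32)² + (0.005·90.72)²) = √(1.00376 + 0.20575) = 1.100 km
C: √((0.011·111.32)² + (0.008·90.72)²) = √(1.49945 + 0.52673) = 1.423 km
D: √((-0.011·111.32)² + (0.001·90.72)²) = √(1.49945 + 0.00823) = 1.228 km
E: √((-0.001·111.32)² + (0.011·90.72)²) = √(0.01239 + 0.99584) = 1.004 km
F: √((-0.011·111.32)² + (-0.013·90.72)²) = √(1.49945 + 1.39089) = 1.700 km
G: √((-0.009·111.32)² + (-0.007·90.72)²) = √(1.00376 + 0.40328) = 1.186 km
H: √((-0.004·111.32)² + (0.014·90.72)²) = √(0.19827 + 1.61310) = 1.346 km
I: √((0.000·111.32)² + (-0.012·90.72)²) = √(0.00000 + 1.18514) = 1.089 km
Minimum: E at 1.004 km.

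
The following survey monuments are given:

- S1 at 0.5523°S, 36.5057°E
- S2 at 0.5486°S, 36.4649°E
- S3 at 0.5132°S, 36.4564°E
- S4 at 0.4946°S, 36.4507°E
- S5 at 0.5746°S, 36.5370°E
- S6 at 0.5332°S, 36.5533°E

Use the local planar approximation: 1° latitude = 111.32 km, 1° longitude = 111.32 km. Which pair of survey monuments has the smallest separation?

S3 and S4

Pairwise distances:
S1–S2: √((0.0037·111.32)² + (-0.0408·111.32)²) = √(0.169648 + 20.628456) = 4.5605 km
S1–S3: √((0.0391·111.32)² + (-0.0493·111.32)²) = √(18.945231 + 30.118978) = 7.0046 km
S1–S4: √((0.0577·111.32)² + (-0.0550·111.32)²) = √(41.257036 + 37.486231) = 8.8737 km
S1–S5: √((-0.0223·111.32)² + (0.0313·111.32)²) = √(6.162488 + 12.140458) = 4.2782 km
S1–S6: √((0.0191·111.32)² + (0.0476·111.32)²) = √(4.520777 + 28.077621) = 5.7095 km
S2–S3: √((0.0354·111.32)² + (-0.0085·111.32)²) = √(15.529337 + 0.895332) = 4.0527 km
S2–S4: √((0.0540·111.32)² + (-0.0142·111.32)²) = √(36.135487 + 2.498752) = 6.2156 km
S2–S5: √((-0.0260·111.32)² + (0.0721·111.32)²) = √(8.377088 + 64.419437) = 8.5321 km
S2–S6: √((0.0154·111.32)² + (0.0884·111.32)²) = √(2.938920 + 96.839140) = 9.9889 km
S3–S4: √((0.0186·111.32)² + (-0.0057·111.32)²) = √(4.287186 + 0.402621) = 2.1656 km
S3–S5: √((-0.0614·111.32)² + (0.0806·111.32)²) = √(46.717881 + 80.503818) = 11.2793 km
S3–S6: √((-0.0200·111.32)² + (0.0969·111.32)²) = √(4.956857 + 116.357384) = 11.0143 km
S4–S5: √((-0.0800·111.32)² + (0.0863·111.32)²) = √(79.309711 + 92.292835) = 13.0997 km
S4–S6: √((-0.0386·111.32)² + (0.1026·111.32)²) = √(18.463796 + 130.449109) = 12.2030 km
S5–S6: √((0.0414·111.32)² + (0.0163·111.32)²) = √(21.239636 + 3.292468) = 4.9530 km
Closest pair: S3–S4 at 2.1656 km.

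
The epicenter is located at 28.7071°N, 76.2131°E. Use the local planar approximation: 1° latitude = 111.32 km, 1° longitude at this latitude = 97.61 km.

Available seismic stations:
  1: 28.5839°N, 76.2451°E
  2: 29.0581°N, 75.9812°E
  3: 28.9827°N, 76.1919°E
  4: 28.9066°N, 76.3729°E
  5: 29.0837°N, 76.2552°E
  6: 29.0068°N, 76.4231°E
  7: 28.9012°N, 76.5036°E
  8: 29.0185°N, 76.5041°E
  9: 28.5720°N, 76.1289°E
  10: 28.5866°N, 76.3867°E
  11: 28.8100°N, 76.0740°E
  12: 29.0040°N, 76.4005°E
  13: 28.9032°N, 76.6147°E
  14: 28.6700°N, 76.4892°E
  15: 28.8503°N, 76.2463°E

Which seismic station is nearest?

Distances from 28.7071°N, 76.2131°E:
1: √((-0.1232·111.32)² + (0.0320·97.61)²) = √(188.090911 + 9.756377) = 14.0658 km
2: √((0.3510·111.32)² + (-0.2319·97.61)²) = √(1526.724336 + 512.377586) = 45.1564 km
3: √((0.2756·111.32)² + (-0.0212·97.61)²) = √(941.249637 + 4.282135) = 30.7495 km
4: √((0.1995·111.32)² + (0.1598·97.61)²) = √(493.210366 + 243.300037) = 27.1387 km
5: √((0.3766·111.32)² + (0.0421·97.61)²) = √(1757.547320 + 16.887012) = 42.1240 km
6: √((0.2997·111.32)² + (0.2100·97.61)²) = √(1113.063346 + 420.172104) = 39.1566 km
7: √((0.1941·111.32)² + (0.2905·97.61)²) = √(466.871610 + 804.046006) = 35.6499 km
8: √((0.3114·111.32)² + (0.2910·97.61)²) = √(1201.665553 + 806.816188) = 44.8161 km
9: √((-0.1351·111.32)² + (-0.0842·97.61)²) = √(226.181507 + 67.548049) = 17.1385 km
10: √((-0.1205·111.32)² + (0.1736·97.61)²) = √(179.937006 + 287.136278) = 21.6119 km
11: √((0.1029·111.32)² + (-0.1391·97.61)²) = √(131.213085 + 184.349891) = 17.7641 km
12: √((0.2969·111.32)² + (0.1874·97.61)²) = √(1092.362520 + 334.601435) = 37.7752 km
13: √((0.1961·111.32)² + (0.4016·97.61)²) = √(476.542438 + 1536.653798) = 44.8687 km
14: √((-0.0371·111.32)² + (0.2761·97.61)²) = √(17.056669 + 726.309022) = 27.2647 km
15: √((0.1432·111.32)² + (0.0332·97.61)²) = √(254.116246 + 10.501825) = 16.2671 km
Minimum: 1 at 14.0658 km.

1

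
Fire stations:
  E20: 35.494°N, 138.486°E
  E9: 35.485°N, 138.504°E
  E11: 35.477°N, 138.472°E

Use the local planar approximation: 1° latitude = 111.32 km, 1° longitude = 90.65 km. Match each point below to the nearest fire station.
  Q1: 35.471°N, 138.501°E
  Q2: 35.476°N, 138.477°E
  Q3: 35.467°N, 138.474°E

Q1→E9; Q2→E11; Q3→E11

Q1 at 35.471°N, 138.501°E:
  E20: 2.899 km
  E9: 1.582 km
  E11: 2.712 km
  → nearest: E9 (1.582 km)
Q2 at 35.476°N, 138.477°E:
  E20: 2.163 km
  E9: 2.645 km
  E11: 0.467 km
  → nearest: E11 (0.467 km)
Q3 at 35.467°N, 138.474°E:
  E20: 3.196 km
  E9: 3.378 km
  E11: 1.128 km
  → nearest: E11 (1.128 km)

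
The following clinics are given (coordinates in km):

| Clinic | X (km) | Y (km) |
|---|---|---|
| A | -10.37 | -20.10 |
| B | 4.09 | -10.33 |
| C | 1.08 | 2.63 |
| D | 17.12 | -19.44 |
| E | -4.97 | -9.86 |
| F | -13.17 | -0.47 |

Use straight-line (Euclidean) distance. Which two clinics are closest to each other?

B and E

Pairwise distances:
B–E: 9.07 km
A–E: 11.58 km
E–F: 12.47 km
B–C: 13.30 km
C–E: 13.88 km
C–F: 14.58 km
B–D: 15.90 km
A–B: 17.45 km
A–F: 19.83 km
B–F: 19.88 km
D–E: 24.08 km
A–C: 25.45 km
C–D: 27.28 km
A–D: 27.50 km
D–F: 35.74 km
Closest pair: B–E at 9.07 km.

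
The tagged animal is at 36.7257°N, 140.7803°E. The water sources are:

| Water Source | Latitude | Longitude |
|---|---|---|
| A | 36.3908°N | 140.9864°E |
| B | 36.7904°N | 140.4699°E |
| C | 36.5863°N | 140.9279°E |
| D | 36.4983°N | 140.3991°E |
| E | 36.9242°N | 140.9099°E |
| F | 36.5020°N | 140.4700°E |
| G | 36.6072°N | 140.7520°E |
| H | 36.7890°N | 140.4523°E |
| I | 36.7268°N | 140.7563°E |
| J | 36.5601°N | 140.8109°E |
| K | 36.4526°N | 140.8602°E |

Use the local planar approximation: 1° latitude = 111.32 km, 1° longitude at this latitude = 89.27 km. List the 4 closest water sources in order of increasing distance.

Distances from 36.7257°N, 140.7803°E:
A: 41.5738 km
B: 28.6302 km
C: 20.3574 km
D: 42.4126 km
E: 24.9425 km
F: 37.2484 km
G: 13.4312 km
H: 30.1165 km
I: 2.1460 km
J: 18.6359 km
K: 31.2270 km
Sorted: I (2.1460 km) < G (13.4312 km) < J (18.6359 km) < C (20.3574 km) < E (24.9425 km) < B (28.6302 km) < …

I, G, J, C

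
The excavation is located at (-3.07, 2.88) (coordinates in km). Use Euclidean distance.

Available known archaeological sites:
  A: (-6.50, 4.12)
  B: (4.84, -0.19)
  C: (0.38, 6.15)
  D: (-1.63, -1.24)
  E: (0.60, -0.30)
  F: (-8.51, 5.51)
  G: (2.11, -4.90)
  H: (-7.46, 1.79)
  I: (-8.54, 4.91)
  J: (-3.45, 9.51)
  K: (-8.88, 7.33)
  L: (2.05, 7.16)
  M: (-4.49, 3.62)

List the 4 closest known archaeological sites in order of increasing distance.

Distances from (-3.07, 2.88):
A: 3.65 km
B: 8.48 km
C: 4.75 km
D: 4.36 km
E: 4.86 km
F: 6.04 km
G: 9.35 km
H: 4.52 km
I: 5.83 km
J: 6.64 km
K: 7.32 km
L: 6.67 km
M: 1.60 km
Sorted: M (1.60 km) < A (3.65 km) < D (4.36 km) < H (4.52 km) < C (4.75 km) < E (4.86 km) < …

M, A, D, H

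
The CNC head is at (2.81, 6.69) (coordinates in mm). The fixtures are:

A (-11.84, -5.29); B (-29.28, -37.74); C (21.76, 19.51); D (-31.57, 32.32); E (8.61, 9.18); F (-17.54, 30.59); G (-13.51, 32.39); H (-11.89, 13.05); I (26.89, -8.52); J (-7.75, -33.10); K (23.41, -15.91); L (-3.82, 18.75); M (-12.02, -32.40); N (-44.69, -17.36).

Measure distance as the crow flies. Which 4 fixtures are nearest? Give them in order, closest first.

E, L, H, A

Distances from (2.81, 6.69):
A: 18.92 mm
B: 54.81 mm
C: 22.88 mm
D: 42.88 mm
E: 6.31 mm
F: 31.39 mm
G: 30.44 mm
H: 16.02 mm
I: 28.48 mm
J: 41.17 mm
K: 30.58 mm
L: 13.76 mm
M: 41.81 mm
N: 53.24 mm
Sorted: E (6.31 mm) < L (13.76 mm) < H (16.02 mm) < A (18.92 mm) < C (22.88 mm) < I (28.48 mm) < …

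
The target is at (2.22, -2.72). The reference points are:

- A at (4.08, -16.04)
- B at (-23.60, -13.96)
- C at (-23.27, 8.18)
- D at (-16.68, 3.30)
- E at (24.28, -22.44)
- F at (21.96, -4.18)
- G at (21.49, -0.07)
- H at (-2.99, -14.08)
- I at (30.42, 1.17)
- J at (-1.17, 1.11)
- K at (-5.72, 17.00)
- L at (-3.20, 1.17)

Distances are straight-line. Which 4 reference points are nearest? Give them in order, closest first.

J, L, H, A

Distances from (2.22, -2.72):
A: √((1.86)² + (-13.32)²) = √(3.4596 + 177.4224) = 13.45
B: √((-25.82)² + (-11.24)²) = √(666.6724 + 126.3376) = 28.16
C: √((-25.49)² + (10.90)²) = √(649.7401 + 118.8100) = 27.72
D: √((-18.90)² + (6.02)²) = √(357.2100 + 36.2404) = 19.84
E: √((22.06)² + (-19.72)²) = √(486.6436 + 388.8784) = 29.59
F: √((19.74)² + (-1.46)²) = √(389.6676 + 2.1316) = 19.79
G: √((19.27)² + (2.65)²) = √(371.3329 + 7.0225) = 19.45
H: √((-5.21)² + (-11.36)²) = √(27.1441 + 129.0496) = 12.50
I: √((28.20)² + (3.89)²) = √(795.2400 + 15.1321) = 28.47
J: √((-3.39)² + (3.83)²) = √(11.4921 + 14.6689) = 5.11
K: √((-7.94)² + (19.72)²) = √(63.0436 + 388.8784) = 21.26
L: √((-5.42)² + (3.89)²) = √(29.3764 + 15.1321) = 6.67
Sorted: J (5.11) < L (6.67) < H (12.50) < A (13.45) < G (19.45) < F (19.79) < …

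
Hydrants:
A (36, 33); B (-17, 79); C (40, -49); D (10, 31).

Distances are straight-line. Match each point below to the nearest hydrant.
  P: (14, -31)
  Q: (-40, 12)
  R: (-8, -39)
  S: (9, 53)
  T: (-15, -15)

P→C; Q→D; R→C; S→D; T→D

P at (14, -31):
  A: √((22)² + (64)²) = √(484.000 + 4096.000) = 67.7
  B: √((-31)² + (110)²) = √(961.000 + 12100.000) = 114.3
  C: √((26)² + (-18)²) = √(676.000 + 324.000) = 31.6
  D: √((-4)² + (62)²) = √(16.000 + 3844.000) = 62.1
  → nearest: C (31.6)
Q at (-40, 12):
  A: √((76)² + (21)²) = √(5776.000 + 441.000) = 78.8
  B: √((23)² + (67)²) = √(529.000 + 4489.000) = 70.8
  C: √((80)² + (-61)²) = √(6400.000 + 3721.000) = 100.6
  D: √((50)² + (19)²) = √(2500.000 + 361.000) = 53.5
  → nearest: D (53.5)
R at (-8, -39):
  A: √((44)² + (72)²) = √(1936.000 + 5184.000) = 84.4
  B: √((-9)² + (118)²) = √(81.000 + 13924.000) = 118.3
  C: √((48)² + (-10)²) = √(2304.000 + 100.000) = 49.0
  D: √((18)² + (70)²) = √(324.000 + 4900.000) = 72.3
  → nearest: C (49.0)
S at (9, 53):
  A: √((27)² + (-20)²) = √(729.000 + 400.000) = 33.6
  B: √((-26)² + (26)²) = √(676.000 + 676.000) = 36.8
  C: √((31)² + (-102)²) = √(961.000 + 10404.000) = 106.6
  D: √((1)² + (-22)²) = √(1.000 + 484.000) = 22.0
  → nearest: D (22.0)
T at (-15, -15):
  A: √((51)² + (48)²) = √(2601.000 + 2304.000) = 70.0
  B: √((-2)² + (94)²) = √(4.000 + 8836.000) = 94.0
  C: √((55)² + (-34)²) = √(3025.000 + 1156.000) = 64.7
  D: √((25)² + (46)²) = √(625.000 + 2116.000) = 52.4
  → nearest: D (52.4)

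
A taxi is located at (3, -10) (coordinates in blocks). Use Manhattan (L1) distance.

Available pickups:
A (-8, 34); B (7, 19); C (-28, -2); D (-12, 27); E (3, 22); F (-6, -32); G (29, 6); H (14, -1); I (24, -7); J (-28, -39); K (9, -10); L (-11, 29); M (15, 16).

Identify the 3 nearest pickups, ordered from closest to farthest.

K, H, I

Distances from (3, -10):
A: |-11| + |44| = 11 + 44 = 55 blocks
B: |4| + |29| = 4 + 29 = 33 blocks
C: |-31| + |8| = 31 + 8 = 39 blocks
D: |-15| + |37| = 15 + 37 = 52 blocks
E: |0| + |32| = 0 + 32 = 32 blocks
F: |-9| + |-22| = 9 + 22 = 31 blocks
G: |26| + |16| = 26 + 16 = 42 blocks
H: |11| + |9| = 11 + 9 = 20 blocks
I: |21| + |3| = 21 + 3 = 24 blocks
J: |-31| + |-29| = 31 + 29 = 60 blocks
K: |6| + |0| = 6 + 0 = 6 blocks
L: |-14| + |39| = 14 + 39 = 53 blocks
M: |12| + |26| = 12 + 26 = 38 blocks
Sorted: K (6 blocks) < H (20 blocks) < I (24 blocks) < F (31 blocks) < E (32 blocks) < …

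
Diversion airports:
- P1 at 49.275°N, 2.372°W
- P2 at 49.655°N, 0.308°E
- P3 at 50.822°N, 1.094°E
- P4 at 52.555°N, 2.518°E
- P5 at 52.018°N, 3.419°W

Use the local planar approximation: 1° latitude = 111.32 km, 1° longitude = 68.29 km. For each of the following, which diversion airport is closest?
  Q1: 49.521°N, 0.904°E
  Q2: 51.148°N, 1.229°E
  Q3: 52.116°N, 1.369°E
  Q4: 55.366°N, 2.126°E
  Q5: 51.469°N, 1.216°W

Q1→P2; Q2→P3; Q3→P4; Q4→P4; Q5→P5

Q1 at 49.521°N, 0.904°E:
  P1: √((-0.246·111.32)² + (-3.276·68.29)²) = √(749.92289 + 50049.76142) = 225.388 km
  P2: √((0.134·111.32)² + (-0.596·68.29)²) = √(222.51331 + 1656.55838) = 43.348 km
  P3: √((1.301·111.32)² + (0.190·68.29)²) = √(20974.95262 + 168.35322) = 145.407 km
  P4: √((3.034·111.32)² + (1.614·68.29)²) = √(114071.60397 + 12148.46163) = 355.275 km
  P5: √((2.497·111.32)² + (-4.323·68.29)²) = √(77265.11939 + 87153.47268) = 405.486 km
  → nearest: P2 (43.348 km)
Q2 at 51.148°N, 1.229°E:
  P1: √((-1.873·111.32)² + (-3.601·68.29)²) = √(43473.23413 + 60472.85437) = 322.407 km
  P2: √((-1.493·111.32)² + (-0.921·68.29)²) = √(27622.69262 + 3955.79235) = 177.703 km
  P3: √((-0.326·111.32)² + (-0.135·68.29)²) = √(1316.98733 + 84.99273) = 37.443 km
  P4: √((1.407·111.32)² + (1.289·68.29)²) = √(24532.09231 + 7748.54323) = 179.668 km
  P5: √((0.870·111.32)² + (-4.648·68.29)²) = √(9379.61258 + 100750.32696) = 331.858 km
  → nearest: P3 (37.443 km)
Q3 at 52.116°N, 1.369°E:
  P1: √((-2.841·111.32)² + (-3.741·68.29)²) = √(100020.46350 + 65266.39752) = 406.555 km
  P2: √((-2.461·111.32)² + (-1.061·68.29)²) = √(75053.27068 + 5249.82701) = 283.378 km
  P3: √((-1.294·111.32)² + (-0.275·68.29)²) = √(20749.84935 + 352.67901) = 145.267 km
  P4: √((0.439·111.32)² + (1.149·68.29)²) = √(2388.22608 + 6156.78918) = 92.439 km
  P5: √((-0.098·111.32)² + (-4.788·68.29)²) = √(119.01414 + 106911.02884) = 327.154 km
  → nearest: P4 (92.439 km)
Q4 at 55.366°N, 2.126°E:
  P1: √((-6.091·111.32)² + (-4.498·68.29)²) = √(459751.96523 + 94352.43825) = 744.382 km
  P2: √((-5.711·111.32)² + (-1.818·68.29)²) = √(404176.18068 + 15413.52543) = 647.757 km
  P3: √((-4.544·111.32)² + (-1.032·68.29)²) = √(255872.16318 + 4966.76509) = 510.724 km
  P4: √((-2.811·111.32)² + (0.392·68.29)²) = √(97919.25184 + 716.61577) = 314.063 km
  P5: √((-3.348·111.32)² + (-5.545·68.29)²) = √(138904.81294 + 143389.49209) = 531.314 km
  → nearest: P4 (314.063 km)
Q5 at 51.469°N, 1.216°W:
  P1: √((-2.194·111.32)² + (-1.156·68.29)²) = √(59651.26277 + 6232.03514) = 256.677 km
  P2: √((-1.814·111.32)² + (1.524·68.29)²) = √(40777.53421 + 10831.38915) = 227.176 km
  P3: √((-0.647·111.32)² + (2.310·68.29)²) = √(5187.46234 + 24885.03095) = 173.414 km
  P4: √((1.086·111.32)² + (3.734·68.29)²) = √(14615.24318 + 65022.37863) = 282.201 km
  P5: √((0.549·111.32)² + (-2.203·68.29)²) = √(3735.00411 + 22633.05713) = 162.382 km
  → nearest: P5 (162.382 km)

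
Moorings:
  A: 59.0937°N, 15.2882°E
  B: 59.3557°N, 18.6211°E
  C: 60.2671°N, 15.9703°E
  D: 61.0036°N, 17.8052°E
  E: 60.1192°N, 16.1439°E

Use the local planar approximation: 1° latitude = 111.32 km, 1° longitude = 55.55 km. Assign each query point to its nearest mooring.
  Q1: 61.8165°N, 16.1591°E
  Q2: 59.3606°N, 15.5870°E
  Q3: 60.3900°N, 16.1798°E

Q1→D; Q2→A; Q3→C

Q1 at 61.8165°N, 16.1591°E:
  A: √((-2.7228·111.32)² + (-0.8709·55.55)²) = √(91870.880600 + 2340.478778) = 306.9387 km
  B: √((-2.4608·111.32)² + (2.4620·55.55)²) = √(75041.072351 + 18704.419049) = 306.1789 km
  C: √((-1.5494·111.32)² + (-0.1888·55.55)²) = √(29749.077192 + 109.994788) = 172.7978 km
  D: √((-0.8129·111.32)² + (1.6461·55.55)²) = √(8188.807132 + 8361.429963) = 128.6477 km
  E: √((-1.6973·111.32)² + (-0.0152·55.55)²) = √(35699.622007 + 0.712944) = 188.9453 km
  → nearest: D (128.6477 km)
Q2 at 59.3606°N, 15.5870°E:
  A: √((-0.2669·111.32)² + (-0.2988·55.55)²) = √(882.761823 + 275.504891) = 34.0333 km
  B: √((-0.0049·111.32)² + (3.0341·55.55)²) = √(0.297535 + 28407.165894) = 168.5451 km
  C: √((0.9065·111.32)² + (0.3833·55.55)²) = √(10183.146978 + 453.362678) = 103.1335 km
  D: √((1.6430·111.32)² + (2.2182·55.55)²) = √(33451.956410 + 15183.417305) = 220.5343 km
  E: √((0.7586·111.32)² + (0.5569·55.55)²) = √(7131.355260 + 957.023412) = 89.9354 km
  → nearest: A (34.0333 km)
Q3 at 60.3900°N, 16.1798°E:
  A: √((-1.2963·111.32)² + (-0.8916·55.55)²) = √(20823.677895 + 2453.060425) = 152.5672 km
  B: √((-1.0343·111.32)² + (2.4413·55.55)²) = √(13256.822600 + 18391.215310) = 177.8990 km
  C: √((-0.1229·111.32)² + (-0.2095·55.55)²) = √(187.176000 + 135.436643) = 17.9614 km
  D: √((0.6136·111.32)² + (1.6254·55.55)²) = √(4665.703079 + 8152.459264) = 113.2173 km
  E: √((-0.2708·111.32)² + (-0.0359·55.55)²) = √(908.748517 + 3.977013) = 30.2113 km
  → nearest: C (17.9614 km)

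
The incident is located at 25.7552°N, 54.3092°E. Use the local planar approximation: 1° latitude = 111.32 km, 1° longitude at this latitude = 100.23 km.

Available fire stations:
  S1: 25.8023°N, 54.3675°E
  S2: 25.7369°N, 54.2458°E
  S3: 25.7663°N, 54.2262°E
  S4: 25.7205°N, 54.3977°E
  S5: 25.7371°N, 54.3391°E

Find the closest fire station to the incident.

S5

Distances from 25.7552°N, 54.3092°E:
S1: √((0.0471·111.32)² + (0.0583·100.23)²) = √(27.490853 + 34.145429) = 7.8509 km
S2: √((-0.0183·111.32)² + (-0.0634·100.23)²) = √(4.150005 + 40.380712) = 6.6731 km
S3: √((0.0111·111.32)² + (-0.0830·100.23)²) = √(1.526836 + 69.207258) = 8.4104 km
S4: √((-0.0347·111.32)² + (0.0885·100.23)²) = √(14.921255 + 78.683198) = 9.6749 km
S5: √((-0.0181·111.32)² + (0.0299·100.23)²) = √(4.059790 + 8.981272) = 3.6112 km
Minimum: S5 at 3.6112 km.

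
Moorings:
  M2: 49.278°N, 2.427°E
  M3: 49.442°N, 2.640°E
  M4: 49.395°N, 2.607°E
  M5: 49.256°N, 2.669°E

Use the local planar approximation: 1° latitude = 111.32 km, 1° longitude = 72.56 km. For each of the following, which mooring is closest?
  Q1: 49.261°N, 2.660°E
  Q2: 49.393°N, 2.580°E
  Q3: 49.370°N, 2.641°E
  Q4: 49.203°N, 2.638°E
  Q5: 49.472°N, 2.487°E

Q1 at 49.261°N, 2.660°E:
  M2: √((0.017·111.32)² + (-0.233·72.56)²) = √(3.58133 + 285.82907) = 17.012 km
  M3: √((0.181·111.32)² + (-0.020·72.56)²) = √(405.97898 + 2.10598) = 20.201 km
  M4: √((0.134·111.32)² + (-0.053·72.56)²) = √(222.51331 + 14.78925) = 15.405 km
  M5: √((-0.005·111.32)² + (0.009·72.56)²) = √(0.30980 + 0.42646) = 0.858 km
  → nearest: M5 (0.858 km)
Q2 at 49.393°N, 2.580°E:
  M2: √((-0.115·111.32)² + (-0.153·72.56)²) = √(163.88608 + 123.24730) = 16.945 km
  M3: √((0.049·111.32)² + (0.060·72.56)²) = √(29.75353 + 18.95383) = 6.979 km
  M4: √((0.002·111.32)² + (0.027·72.56)²) = √(0.04957 + 3.83815) = 1.972 km
  M5: √((-0.137·111.32)² + (0.089·72.56)²) = √(232.58812 + 41.70370) = 16.562 km
  → nearest: M4 (1.972 km)
Q3 at 49.370°N, 2.641°E:
  M2: √((-0.092·111.32)² + (-0.214·72.56)²) = √(104.88709 + 241.11382) = 18.601 km
  M3: √((0.072·111.32)² + (-0.001·72.56)²) = √(64.24087 + 0.00526) = 8.015 km
  M4: √((0.025·111.32)² + (-0.034·72.56)²) = √(7.74509 + 6.08629) = 3.719 km
  M5: √((-0.114·111.32)² + (0.028·72.56)²) = √(161.04828 + 4.12772) = 12.852 km
  → nearest: M4 (3.719 km)
Q4 at 49.203°N, 2.638°E:
  M2: √((0.075·111.32)² + (-0.211·72.56)²) = √(69.70580 + 234.40100) = 17.439 km
  M3: √((0.239·111.32)² + (0.002·72.56)²) = √(707.85157 + 0.02106) = 26.606 km
  M4: √((0.192·111.32)² + (-0.031·72.56)²) = √(456.82394 + 5.05962) = 21.491 km
  M5: √((0.053·111.32)² + (0.031·72.56)²) = √(34.80953 + 5.05962) = 6.314 km
  → nearest: M5 (6.314 km)
Q5 at 49.472°N, 2.487°E:
  M2: √((-0.194·111.32)² + (-0.060·72.56)²) = √(466.39067 + 18.95383) = 22.031 km
  M3: √((-0.030·111.32)² + (0.153·72.56)²) = √(11.15293 + 123.24730) = 11.593 km
  M4: √((-0.077·111.32)² + (0.120·72.56)²) = √(73.47301 + 75.81533) = 12.218 km
  M5: √((-0.216·111.32)² + (0.182·72.56)²) = √(578.16780 + 174.39632) = 27.433 km
  → nearest: M3 (11.593 km)

Q1→M5; Q2→M4; Q3→M4; Q4→M5; Q5→M3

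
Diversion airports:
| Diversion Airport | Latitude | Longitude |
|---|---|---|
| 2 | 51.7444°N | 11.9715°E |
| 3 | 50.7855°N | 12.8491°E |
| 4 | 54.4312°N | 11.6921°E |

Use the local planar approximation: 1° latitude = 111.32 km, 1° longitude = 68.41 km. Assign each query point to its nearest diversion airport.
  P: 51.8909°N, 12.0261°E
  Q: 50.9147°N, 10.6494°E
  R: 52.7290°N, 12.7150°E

P at 51.8909°N, 12.0261°E:
  2: 16.7307 km
  3: 135.3216 km
  4: 283.7078 km
  → nearest: 2 (16.7307 km)
Q at 50.9147°N, 10.6494°E:
  2: 129.2712 km
  3: 151.1672 km
  4: 397.9027 km
  → nearest: 2 (129.2712 km)
R at 52.7290°N, 12.7150°E:
  2: 120.8322 km
  3: 216.5448 km
  4: 201.9969 km
  → nearest: 2 (120.8322 km)

P→2; Q→2; R→2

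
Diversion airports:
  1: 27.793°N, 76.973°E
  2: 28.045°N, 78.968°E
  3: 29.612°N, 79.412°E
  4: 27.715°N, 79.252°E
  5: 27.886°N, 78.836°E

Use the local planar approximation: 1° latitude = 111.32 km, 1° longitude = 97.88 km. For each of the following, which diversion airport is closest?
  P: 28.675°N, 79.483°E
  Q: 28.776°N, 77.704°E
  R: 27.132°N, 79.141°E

P at 28.675°N, 79.483°E:
  1: √((-0.882·111.32)² + (-2.510·97.88)²) = √(9640.14498 + 60358.07277) = 264.572 km
  2: √((-0.630·111.32)² + (-0.515·97.88)²) = √(4918.44132 + 2540.98663) = 86.368 km
  3: √((0.937·111.32)² + (-0.071·97.88)²) = √(10879.91687 + 48.29527) = 104.538 km
  4: √((-0.960·111.32)² + (-0.231·97.88)²) = √(11420.59844 + 511.22476) = 109.233 km
  5: √((-0.789·111.32)² + (-0.647·97.88)²) = √(7714.36888 + 4010.48118) = 108.281 km
  → nearest: 2 (86.368 km)
Q at 28.776°N, 77.704°E:
  1: √((-0.983·111.32)² + (-0.731·97.88)²) = √(11974.39089 + 5119.44257) = 130.743 km
  2: √((-0.731·111.32)² + (1.264·97.88)²) = √(6621.87761 + 15306.71758) = 148.083 km
  3: √((0.836·111.32)² + (1.708·97.88)²) = √(8660.81875 + 27948.83142) = 191.336 km
  4: √((-1.061·111.32)² + (1.548·97.88)²) = √(13950.09493 + 22957.77705) = 192.114 km
  5: √((-0.890·111.32)² + (1.132·97.88)²) = √(9815.81600 + 12276.67546) = 148.635 km
  → nearest: 1 (130.743 km)
R at 27.132°N, 79.141°E:
  1: √((0.661·111.32)² + (-2.168·97.88)²) = √(5414.38725 + 45030.46971) = 224.599 km
  2: √((0.913·111.32)² + (-0.173·97.88)²) = √(10329.70575 + 286.73462) = 103.036 km
  3: √((2.480·111.32)² + (0.271·97.88)²) = √(76216.63262 + 703.60109) = 277.345 km
  4: √((0.583·111.32)² + (0.111·97.88)²) = √(4211.95289 + 118.04127) = 65.803 km
  5: √((0.754·111.32)² + (-0.305·97.88)²) = √(7045.13123 + 891.22549) = 89.086 km
  → nearest: 4 (65.803 km)

P→2; Q→1; R→4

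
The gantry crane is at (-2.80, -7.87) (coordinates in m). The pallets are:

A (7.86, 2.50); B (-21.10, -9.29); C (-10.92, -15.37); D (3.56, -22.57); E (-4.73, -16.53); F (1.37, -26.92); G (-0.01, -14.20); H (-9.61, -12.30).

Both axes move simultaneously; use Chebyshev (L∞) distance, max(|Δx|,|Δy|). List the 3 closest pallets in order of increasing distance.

Distances from (-2.80, -7.87):
A: max(|10.66|, |10.37|) = 10.66 m
B: max(|-18.30|, |-1.42|) = 18.30 m
C: max(|-8.12|, |-7.50|) = 8.12 m
D: max(|6.36|, |-14.70|) = 14.70 m
E: max(|-1.93|, |-8.66|) = 8.66 m
F: max(|4.17|, |-19.05|) = 19.05 m
G: max(|2.79|, |-6.33|) = 6.33 m
H: max(|-6.81|, |-4.43|) = 6.81 m
Sorted: G (6.33 m) < H (6.81 m) < C (8.12 m) < E (8.66 m) < A (10.66 m) < …

G, H, C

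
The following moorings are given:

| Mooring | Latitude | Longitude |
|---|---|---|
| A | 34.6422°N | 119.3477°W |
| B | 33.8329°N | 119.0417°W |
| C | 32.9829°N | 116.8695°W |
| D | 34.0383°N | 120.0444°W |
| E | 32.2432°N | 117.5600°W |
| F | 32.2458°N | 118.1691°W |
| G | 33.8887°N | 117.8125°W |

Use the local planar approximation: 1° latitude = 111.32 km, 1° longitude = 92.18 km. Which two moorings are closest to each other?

Pairwise distances:
A–B: 94.4038 km
A–C: 293.7755 km
A–D: 92.9720 km
A–E: 313.8074 km
A–F: 288.0419 km
A–G: 164.5060 km
B–C: 221.4650 km
B–D: 95.2151 km
B–E: 223.5435 km
B–F: 194.1247 km
B–G: 113.4778 km
C–D: 315.3640 km
C–E: 104.0759 km
C–F: 145.2040 km
C–G: 133.1297 km
D–E: 303.9387 km
D–F: 264.0057 km
D–G: 206.4095 km
E–F: 56.1476 km
E–G: 184.6499 km
F–G: 185.8182 km
Closest pair: E–F at 56.1476 km.

E and F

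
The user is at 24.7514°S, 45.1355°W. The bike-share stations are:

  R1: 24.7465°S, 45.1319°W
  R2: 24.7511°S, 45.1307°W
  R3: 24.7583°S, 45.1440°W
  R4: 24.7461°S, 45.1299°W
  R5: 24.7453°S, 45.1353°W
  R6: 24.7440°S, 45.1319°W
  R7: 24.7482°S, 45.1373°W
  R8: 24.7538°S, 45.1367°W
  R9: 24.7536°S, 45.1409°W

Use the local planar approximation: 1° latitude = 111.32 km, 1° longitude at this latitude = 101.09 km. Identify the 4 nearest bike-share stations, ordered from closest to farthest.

R8, R7, R2, R9

Distances from 24.7514°S, 45.1355°W:
R1: √((0.0049·111.32)² + (0.0036·101.09)²) = √(0.297535 + 0.132441) = 0.6557 km
R2: √((0.0003·111.32)² + (0.0048·101.09)²) = √(0.001115 + 0.235450) = 0.4864 km
R3: √((-0.0069·111.32)² + (-0.0085·101.09)²) = √(0.589990 + 0.738336) = 1.1525 km
R4: √((0.0053·111.32)² + (0.0056·101.09)²) = √(0.348095 + 0.320474) = 0.8177 km
R5: √((0.0061·111.32)² + (0.0002·101.09)²) = √(0.461112 + 0.000409) = 0.6794 km
R6: √((0.0074·111.32)² + (0.0036·101.09)²) = √(0.678594 + 0.132441) = 0.9006 km
R7: √((0.0032·111.32)² + (-0.0018·101.09)²) = √(0.126896 + 0.033110) = 0.4000 km
R8: √((-0.0024·111.32)² + (-0.0012·101.09)²) = √(0.071379 + 0.014716) = 0.2934 km
R9: √((-0.0022·111.32)² + (-0.0054·101.09)²) = √(0.059978 + 0.297992) = 0.5983 km
Sorted: R8 (0.2934 km) < R7 (0.4000 km) < R2 (0.4864 km) < R9 (0.5983 km) < R1 (0.6557 km) < R5 (0.6794 km) < …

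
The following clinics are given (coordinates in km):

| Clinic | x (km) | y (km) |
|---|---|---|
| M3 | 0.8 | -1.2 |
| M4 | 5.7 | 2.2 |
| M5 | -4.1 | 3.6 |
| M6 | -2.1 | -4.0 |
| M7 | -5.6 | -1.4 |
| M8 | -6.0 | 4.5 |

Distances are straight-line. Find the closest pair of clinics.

Pairwise distances:
M3–M4: 5.96 km
M3–M5: 6.86 km
M3–M6: 4.03 km
M3–M7: 6.40 km
M3–M8: 8.87 km
M4–M5: 9.90 km
M4–M6: 9.96 km
M4–M7: 11.86 km
M4–M8: 11.92 km
M5–M6: 7.86 km
M5–M7: 5.22 km
M5–M8: 2.10 km
M6–M7: 4.36 km
M6–M8: 9.35 km
M7–M8: 5.91 km
Closest pair: M5–M8 at 2.10 km.

M5 and M8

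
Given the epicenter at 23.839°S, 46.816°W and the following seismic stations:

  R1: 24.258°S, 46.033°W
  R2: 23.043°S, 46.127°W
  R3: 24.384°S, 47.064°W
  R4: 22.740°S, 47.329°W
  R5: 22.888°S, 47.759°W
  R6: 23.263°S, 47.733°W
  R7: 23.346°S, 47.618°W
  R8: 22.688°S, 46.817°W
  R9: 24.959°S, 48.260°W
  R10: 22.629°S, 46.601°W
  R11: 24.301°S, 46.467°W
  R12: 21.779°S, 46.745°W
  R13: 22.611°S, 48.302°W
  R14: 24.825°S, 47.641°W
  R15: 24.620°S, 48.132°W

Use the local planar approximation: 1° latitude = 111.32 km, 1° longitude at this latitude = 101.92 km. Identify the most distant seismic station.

Distances from 23.839°S, 46.816°W:
R1: 92.435 km
R2: 113.062 km
R3: 65.724 km
R4: 133.045 km
R5: 142.985 km
R6: 113.342 km
R7: 98.455 km
R8: 128.129 km
R9: 192.885 km
R10: 136.468 km
R11: 62.532 km
R12: 229.433 km
R13: 204.023 km
R14: 138.267 km
R15: 159.840 km
Maximum: R12 at 229.433 km.

R12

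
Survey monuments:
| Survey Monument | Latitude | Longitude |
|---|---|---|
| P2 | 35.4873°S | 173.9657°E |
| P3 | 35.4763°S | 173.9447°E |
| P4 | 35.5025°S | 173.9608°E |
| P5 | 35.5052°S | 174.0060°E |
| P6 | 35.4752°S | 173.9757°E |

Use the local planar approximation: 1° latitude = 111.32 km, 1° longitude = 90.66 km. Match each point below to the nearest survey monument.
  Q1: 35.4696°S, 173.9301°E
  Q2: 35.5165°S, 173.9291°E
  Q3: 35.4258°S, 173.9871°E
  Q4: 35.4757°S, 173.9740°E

Q1 at 35.4696°S, 173.9301°E:
  P2: √((-0.0177·111.32)² + (0.0356·90.66)²) = √(3.882334 + 10.416730) = 3.7814 km
  P3: √((-0.0067·111.32)² + (0.0146·90.66)²) = √(0.556283 + 1.752012) = 1.5193 km
  P4: √((-0.0329·111.32)² + (0.0307·90.66)²) = √(13.413379 + 7.746547) = 4.6000 km
  P5: √((-0.0356·111.32)² + (0.0759·90.66)²) = √(15.705306 + 47.349455) = 7.9407 km
  P6: √((-0.0056·111.32)² + (0.0456·90.66)²) = √(0.388618 + 17.090750) = 4.1808 km
  → nearest: P3 (1.5193 km)
Q2 at 35.5165°S, 173.9291°E:
  P2: √((0.0292·111.32)² + (0.0366·90.66)²) = √(10.566036 + 11.010159) = 4.6450 km
  P3: √((0.0402·111.32)² + (0.0156·90.66)²) = √(20.026198 + 2.000233) = 4.6932 km
  P4: √((0.0140·111.32)² + (0.0317·90.66)²) = √(2.428860 + 8.259428) = 3.2693 km
  P5: √((0.0113·111.32)² + (0.0769·90.66)²) = √(1.582353 + 48.605354) = 7.0843 km
  P6: √((0.0413·111.32)² + (0.0466·90.66)²) = √(21.137153 + 17.848563) = 6.2439 km
  → nearest: P4 (3.2693 km)
Q3 at 35.4258°S, 173.9871°E:
  P2: √((-0.0615·111.32)² + (-0.0214·90.66)²) = √(46.870181 + 3.764081) = 7.1158 km
  P3: √((-0.0505·111.32)² + (-0.0424·90.66)²) = √(31.603061 + 14.776213) = 6.8102 km
  P4: √((-0.0767·111.32)² + (-0.0263·90.66)²) = √(72.901611 + 5.685163) = 8.8649 km
  P5: √((-0.0794·111.32)² + (0.0189·90.66)²) = √(78.124527 + 2.935993) = 9.0034 km
  P6: √((-0.0494·111.32)² + (-0.0114·90.66)²) = √(30.241289 + 1.068172) = 5.5955 km
  → nearest: P6 (5.5955 km)
Q4 at 35.4757°S, 173.9740°E:
  P2: √((-0.0116·111.32)² + (-0.0083·90.66)²) = √(1.667487 + 0.566223) = 1.4946 km
  P3: √((-0.0006·111.32)² + (-0.0293·90.66)²) = √(0.004461 + 7.056132) = 2.6572 km
  P4: √((-0.0268·111.32)² + (-0.0132·90.66)²) = √(8.900532 + 1.432120) = 3.2144 km
  P5: √((-0.0295·111.32)² + (0.0320·90.66)²) = √(10.784262 + 8.416497) = 4.3819 km
  P6: √((0.0005·111.32)² + (0.0017·90.66)²) = √(0.003098 + 0.023754) = 0.1639 km
  → nearest: P6 (0.1639 km)

Q1→P3; Q2→P4; Q3→P6; Q4→P6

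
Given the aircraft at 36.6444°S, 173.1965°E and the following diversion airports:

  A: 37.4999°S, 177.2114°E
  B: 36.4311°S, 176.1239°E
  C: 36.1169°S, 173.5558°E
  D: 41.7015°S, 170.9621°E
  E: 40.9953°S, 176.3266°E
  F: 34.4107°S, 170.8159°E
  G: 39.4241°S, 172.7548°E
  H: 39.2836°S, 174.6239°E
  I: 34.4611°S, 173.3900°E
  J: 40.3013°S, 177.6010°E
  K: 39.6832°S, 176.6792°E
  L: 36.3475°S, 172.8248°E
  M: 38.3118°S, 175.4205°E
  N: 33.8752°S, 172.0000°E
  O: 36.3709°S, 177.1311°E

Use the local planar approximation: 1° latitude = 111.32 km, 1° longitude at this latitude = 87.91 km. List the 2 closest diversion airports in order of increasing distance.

Distances from 36.6444°S, 173.1965°E:
A: 365.5724 km
B: 258.4408 km
C: 66.6774 km
D: 596.2408 km
E: 557.0496 km
F: 325.0032 km
G: 311.8630 km
H: 319.4712 km
I: 243.6395 km
J: 561.8208 km
K: 456.2558 km
L: 46.4768 km
M: 269.5882 km
N: 325.7184 km
O: 347.2281 km
Sorted: L (46.4768 km) < C (66.6774 km) < I (243.6395 km) < B (258.4408 km) < …

L, C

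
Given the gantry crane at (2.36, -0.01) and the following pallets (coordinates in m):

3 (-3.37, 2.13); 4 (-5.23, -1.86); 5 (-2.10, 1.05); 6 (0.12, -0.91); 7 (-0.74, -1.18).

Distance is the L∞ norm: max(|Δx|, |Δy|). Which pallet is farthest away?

4

Distances from (2.36, -0.01):
3: 5.73 m
4: 7.59 m
5: 4.46 m
6: 2.24 m
7: 3.10 m
Maximum: 4 at 7.59 m.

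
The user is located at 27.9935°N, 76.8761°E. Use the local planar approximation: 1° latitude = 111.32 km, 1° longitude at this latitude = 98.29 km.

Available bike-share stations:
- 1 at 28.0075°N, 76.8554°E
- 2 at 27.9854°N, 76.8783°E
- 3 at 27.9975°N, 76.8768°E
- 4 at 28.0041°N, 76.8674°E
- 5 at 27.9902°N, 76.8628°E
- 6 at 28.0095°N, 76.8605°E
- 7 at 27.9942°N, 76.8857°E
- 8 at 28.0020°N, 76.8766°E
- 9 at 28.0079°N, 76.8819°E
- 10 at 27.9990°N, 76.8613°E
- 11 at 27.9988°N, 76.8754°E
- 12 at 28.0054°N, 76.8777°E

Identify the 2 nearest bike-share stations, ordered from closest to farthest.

Distances from 27.9935°N, 76.8761°E:
1: √((0.0140·111.32)² + (-0.0207·98.29)²) = √(2.428860 + 4.139609) = 2.5629 km
2: √((-0.0081·111.32)² + (0.0022·98.29)²) = √(0.813048 + 0.046759) = 0.9273 km
3: √((0.0040·111.32)² + (0.0007·98.29)²) = √(0.198274 + 0.004734) = 0.4506 km
4: √((0.0106·111.32)² + (-0.0087·98.29)²) = √(1.392381 + 0.731235) = 1.4573 km
5: √((-0.0033·111.32)² + (-0.0133·98.29)²) = √(0.134950 + 1.708921) = 1.3579 km
6: √((0.0160·111.32)² + (-0.0156·98.29)²) = √(3.172388 + 2.351082) = 2.3502 km
7: √((0.0007·111.32)² + (0.0096·98.29)²) = √(0.006072 + 0.890351) = 0.9468 km
8: √((0.0085·111.32)² + (0.0005·98.29)²) = √(0.895332 + 0.002415) = 0.9475 km
9: √((0.0144·111.32)² + (0.0058·98.29)²) = √(2.569635 + 0.324993) = 1.7014 km
10: √((0.0055·111.32)² + (-0.0148·98.29)²) = √(0.374862 + 2.116129) = 1.5783 km
11: √((0.0053·111.32)² + (-0.0007·98.29)²) = √(0.348095 + 0.004734) = 0.5940 km
12: √((0.0119·111.32)² + (0.0016·98.29)²) = √(1.754851 + 0.024732) = 1.3340 km
Sorted: 3 (0.4506 km) < 11 (0.5940 km) < 2 (0.9273 km) < 7 (0.9468 km) < …

3, 11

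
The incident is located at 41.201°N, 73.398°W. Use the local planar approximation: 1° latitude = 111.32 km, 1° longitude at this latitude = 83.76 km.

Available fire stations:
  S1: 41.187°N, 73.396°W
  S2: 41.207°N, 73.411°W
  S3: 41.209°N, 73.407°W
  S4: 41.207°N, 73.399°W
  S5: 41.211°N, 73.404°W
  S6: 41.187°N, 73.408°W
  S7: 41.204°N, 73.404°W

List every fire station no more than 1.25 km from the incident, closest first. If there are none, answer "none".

S7, S4, S3, S5

Distances from 41.201°N, 73.398°W:
S1: √((-0.014·111.32)² + (0.002·83.76)²) = √(2.42886 + 0.02806) = 1.567 km
S2: √((0.006·111.32)² + (-0.013·83.76)²) = √(0.44612 + 1.18566) = 1.277 km
S3: √((0.008·111.32)² + (-0.009·83.76)²) = √(0.79310 + 0.56827) = 1.167 km
S4: √((0.006·111.32)² + (-0.001·83.76)²) = √(0.44612 + 0.00702) = 0.673 km
S5: √((0.010·111.32)² + (-0.006·83.76)²) = √(1.23921 + 0.25257) = 1.221 km
S6: √((-0.014·111.32)² + (-0.010·83.76)²) = √(2.42886 + 0.70157) = 1.769 km
S7: √((0.003·111.32)² + (-0.006·83.76)²) = √(0.11153 + 0.25257) = 0.603 km
Threshold 1.25 km: S7 (0.603 km), S4 (0.673 km), S3 (1.167 km), S5 (1.221 km) are within range.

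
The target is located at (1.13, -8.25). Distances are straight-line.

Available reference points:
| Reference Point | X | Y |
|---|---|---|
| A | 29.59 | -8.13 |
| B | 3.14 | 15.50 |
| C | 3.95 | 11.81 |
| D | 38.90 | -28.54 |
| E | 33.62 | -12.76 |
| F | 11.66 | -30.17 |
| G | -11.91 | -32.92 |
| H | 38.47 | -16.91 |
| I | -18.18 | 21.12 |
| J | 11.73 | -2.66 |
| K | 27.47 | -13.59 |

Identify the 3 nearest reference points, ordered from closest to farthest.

Distances from (1.13, -8.25):
A: 28.46
B: 23.83
C: 20.26
D: 42.87
E: 32.80
F: 24.32
G: 27.90
H: 38.33
I: 35.15
J: 11.98
K: 26.88
Sorted: J (11.98) < C (20.26) < B (23.83) < F (24.32) < K (26.88) < …

J, C, B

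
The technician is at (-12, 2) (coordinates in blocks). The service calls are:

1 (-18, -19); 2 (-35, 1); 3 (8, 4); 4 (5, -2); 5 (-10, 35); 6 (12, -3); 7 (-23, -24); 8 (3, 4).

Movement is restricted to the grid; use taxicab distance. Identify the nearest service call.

8

Distances from (-12, 2):
1: |-6| + |-21| = 6 + 21 = 27 blocks
2: |-23| + |-1| = 23 + 1 = 24 blocks
3: |20| + |2| = 20 + 2 = 22 blocks
4: |17| + |-4| = 17 + 4 = 21 blocks
5: |2| + |33| = 2 + 33 = 35 blocks
6: |24| + |-5| = 24 + 5 = 29 blocks
7: |-11| + |-26| = 11 + 26 = 37 blocks
8: |15| + |2| = 15 + 2 = 17 blocks
Minimum: 8 at 17 blocks.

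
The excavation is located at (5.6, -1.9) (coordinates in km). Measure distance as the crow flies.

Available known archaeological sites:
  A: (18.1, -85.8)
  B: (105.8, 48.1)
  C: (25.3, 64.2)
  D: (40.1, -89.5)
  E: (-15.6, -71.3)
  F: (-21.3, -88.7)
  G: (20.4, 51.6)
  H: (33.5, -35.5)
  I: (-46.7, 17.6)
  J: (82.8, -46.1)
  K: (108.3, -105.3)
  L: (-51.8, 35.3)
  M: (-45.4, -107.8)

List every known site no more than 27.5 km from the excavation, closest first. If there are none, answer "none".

Distances from (5.6, -1.9):
A: 84.8 km
B: 112.0 km
C: 69.0 km
D: 94.1 km
E: 72.6 km
F: 90.9 km
G: 55.5 km
H: 43.7 km
I: 55.8 km
J: 89.0 km
K: 145.7 km
L: 68.4 km
M: 117.5 km
Threshold 27.5 km: none within range.

none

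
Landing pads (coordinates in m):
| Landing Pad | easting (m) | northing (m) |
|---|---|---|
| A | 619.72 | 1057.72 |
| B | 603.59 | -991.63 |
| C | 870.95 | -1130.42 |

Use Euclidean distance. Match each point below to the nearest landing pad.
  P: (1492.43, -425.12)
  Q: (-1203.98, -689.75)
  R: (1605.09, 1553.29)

P→C; Q→B; R→A

P at (1492.43, -425.12):
  A: √((-872.71)² + (1482.84)²) = √(761622.7441 + 2198814.4656) = 1720.59 m
  B: √((-888.84)² + (-566.51)²) = √(790036.5456 + 320933.5801) = 1054.03 m
  C: √((-621.48)² + (-705.30)²) = √(386237.3904 + 497448.0900) = 940.05 m
  → nearest: C (940.05 m)
Q at (-1203.98, -689.75):
  A: √((1823.70)² + (1747.47)²) = √(3325881.6900 + 3053651.4009) = 2525.77 m
  B: √((1807.57)² + (-301.88)²) = √(3267309.3049 + 91131.5344) = 1832.60 m
  C: √((2074.93)² + (-440.67)²) = √(4305334.5049 + 194190.0489) = 2121.21 m
  → nearest: B (1832.60 m)
R at (1605.09, 1553.29):
  A: √((-985.37)² + (-495.57)²) = √(970954.0369 + 245589.6249) = 1102.97 m
  B: √((-1001.50)² + (-2544.92)²) = √(1003002.2500 + 6476617.8064) = 2734.89 m
  C: √((-734.14)² + (-2683.71)²) = √(538961.5396 + 7202299.3641) = 2782.31 m
  → nearest: A (1102.97 m)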